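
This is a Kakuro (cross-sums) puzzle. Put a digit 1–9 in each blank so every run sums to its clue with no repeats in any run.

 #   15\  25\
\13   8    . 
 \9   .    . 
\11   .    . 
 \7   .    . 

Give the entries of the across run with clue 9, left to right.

1 8

R1C2 = 13 − 8 = 5 completes the 13 across.
Nothing is forced directly, so branch on R3C1, whose candidates are 2 or 4. If R3C1 = 4: that forces R3C2 = 7, R4C2 = 4, after which R2C2 would have to be in {1,2,3,4,5,6,7,8} for the 9 across but in {9} for the 25 down — contradiction. So R3C1 = 2.
R3C2 = 11 − 2 = 9 completes the 11 across.
Nothing is forced directly, so branch on R2C1, whose candidates are 1 or 4. If R2C1 = 4: then R2C2 would have to be in {5} for the 9 across but in {3,4,7,8} for the 25 down — contradiction. So R2C1 = 1.
R2C2 = 9 − 1 = 8 completes the 9 across.
R4C1 = 15 − 11 = 4 completes the 15 down.
R4C2 = 7 − 4 = 3 completes the 7 across.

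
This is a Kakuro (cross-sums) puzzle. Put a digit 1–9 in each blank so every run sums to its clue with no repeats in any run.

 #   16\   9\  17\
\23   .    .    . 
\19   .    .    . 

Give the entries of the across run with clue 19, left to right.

7 3 9

23 in 3 cells must be {6,8,9}; 16 in 2 cells must be {7,9}; 17 in 2 cells must be {8,9}.
The 23 across and the 16 down share only 9, so R1C1 = 9.
Given what's placed, R1C3 must be 8 to fit the 23 across and 17 down.
R2C1 = 16 − 9 = 7 completes the 16 down.
R2C3 = 17 − 8 = 9 completes the 17 down.
R1C2 = 23 − 17 = 6 completes the 23 across.
R2C2 = 19 − 16 = 3 completes the 19 across.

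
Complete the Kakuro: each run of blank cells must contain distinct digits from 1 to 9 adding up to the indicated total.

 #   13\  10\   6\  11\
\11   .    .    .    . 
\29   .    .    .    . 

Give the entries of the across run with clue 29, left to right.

11 in 4 cells must be {1,2,3,5}; 29 in 4 cells must be {5,7,8,9}.
Only 5 fits R1C1 under both its across sum 11 and down sum 13.
R2C1 = 13 − 5 = 8 completes the 13 down.
Given what's placed, R2C3 must be 5 to fit the 29 across and 6 down.
R1C3 = 6 − 5 = 1 completes the 6 down.
No cell is forced outright now. R2C2 can only be 7 or 9 (the digits allowed by both its 29 across and its 10 down). If R2C2 = 9: then R1C2 would have to be in {2,3} for the 11 across but in {1} for the 10 down — contradiction. So R2C2 = 7.
R1C2 = 10 − 7 = 3 completes the 10 down.
R1C4 = 11 − 9 = 2 completes the 11 across.
R2C4 = 29 − 20 = 9 completes the 29 across.

8 7 5 9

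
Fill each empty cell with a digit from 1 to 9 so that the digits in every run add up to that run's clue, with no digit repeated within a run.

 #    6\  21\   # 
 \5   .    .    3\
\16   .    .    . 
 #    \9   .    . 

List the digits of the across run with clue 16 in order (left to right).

3 in 2 cells must be {1,2}.
The 5 across and the 21 down share only 4, so R1C2 = 4.
R3C2 = 8: the only remaining digit allowed by both the 9 across and the 21 down.
R3C3 = 9 − 8 = 1 completes the 9 across.
R1C1 = 5 − 4 = 1 completes the 5 across.
R2C1 = 6 − 1 = 5 completes the 6 down.
R2C2 = 21 − 12 = 9 completes the 21 down.
R2C3 = 16 − 14 = 2 completes the 16 across.

5 9 2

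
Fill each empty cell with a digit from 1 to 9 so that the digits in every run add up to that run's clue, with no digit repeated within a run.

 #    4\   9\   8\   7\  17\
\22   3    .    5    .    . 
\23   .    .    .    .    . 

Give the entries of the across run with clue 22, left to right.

3 4 5 1 9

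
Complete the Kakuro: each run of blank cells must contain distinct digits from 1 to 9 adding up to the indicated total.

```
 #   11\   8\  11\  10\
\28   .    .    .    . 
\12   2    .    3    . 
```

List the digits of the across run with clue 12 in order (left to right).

2, 1, 3, 6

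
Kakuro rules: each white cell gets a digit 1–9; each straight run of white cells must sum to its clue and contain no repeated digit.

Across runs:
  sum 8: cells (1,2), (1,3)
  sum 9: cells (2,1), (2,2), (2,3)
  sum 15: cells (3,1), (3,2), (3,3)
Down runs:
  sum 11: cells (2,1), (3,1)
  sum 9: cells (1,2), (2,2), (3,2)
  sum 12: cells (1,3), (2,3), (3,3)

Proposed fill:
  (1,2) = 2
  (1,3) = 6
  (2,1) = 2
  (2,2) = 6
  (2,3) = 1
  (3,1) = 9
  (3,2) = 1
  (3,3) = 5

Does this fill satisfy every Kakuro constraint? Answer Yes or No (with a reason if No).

Across: 2+6=8; 2+6+1=9; 9+1+5=15. Down: 2+9=11; 2+6+1=9; 6+1+5=12. No digit repeats within any run.

Yes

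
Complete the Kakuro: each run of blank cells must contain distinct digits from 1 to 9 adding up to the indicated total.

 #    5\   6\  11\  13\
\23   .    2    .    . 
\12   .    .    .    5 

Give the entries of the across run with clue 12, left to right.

1, 4, 2, 5

Given what's placed, R1C1 must be 4 to fit the 23 across and 5 down.
R1C4 = 13 − 5 = 8 completes the 13 down.
R2C1 = 5 − 4 = 1 completes the 5 down.
R2C2 = 6 − 2 = 4 completes the 6 down.
R2C3 = 12 − 10 = 2 completes the 12 across.
R1C3 = 23 − 14 = 9 completes the 23 across.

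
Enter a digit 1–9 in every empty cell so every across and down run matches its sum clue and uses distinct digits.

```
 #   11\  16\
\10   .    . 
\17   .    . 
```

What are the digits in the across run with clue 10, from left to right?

3, 7

17 in 2 cells must be {8,9}; 16 in 2 cells must be {7,9}.
The 17 across and the 16 down share only 9, so R2C2 = 9.
R1C2 = 16 − 9 = 7 completes the 16 down.
R2C1 = 17 − 9 = 8 completes the 17 across.
R1C1 = 10 − 7 = 3 completes the 10 across.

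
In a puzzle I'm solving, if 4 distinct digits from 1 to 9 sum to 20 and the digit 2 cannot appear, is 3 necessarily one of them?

No

Counterexample: {1,4,6,9} sums to 20 under that restriction without using 3.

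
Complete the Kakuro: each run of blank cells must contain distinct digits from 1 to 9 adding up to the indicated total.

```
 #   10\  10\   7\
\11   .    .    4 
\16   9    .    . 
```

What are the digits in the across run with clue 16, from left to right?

9 4 3

R1C1 = 10 − 9 = 1 completes the 10 down.
R1C2 = 11 − 5 = 6 completes the 11 across.
R2C2 = 10 − 6 = 4 completes the 10 down.
R2C3 = 16 − 13 = 3 completes the 16 across.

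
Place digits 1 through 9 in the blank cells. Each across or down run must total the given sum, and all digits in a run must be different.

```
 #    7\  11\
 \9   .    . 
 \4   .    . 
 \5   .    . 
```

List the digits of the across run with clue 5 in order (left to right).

4 in 2 cells must be {1,3}; 7 in 3 cells must be {1,2,4}.
The 4 across and the 7 down share only 1, so R2C1 = 1.
R2C2 = 4 − 1 = 3 completes the 4 across.
Nothing is forced directly, so branch on R1C1, whose candidates are 2 or 4. If R1C1 = 4: then R1C2 would have to be in {5} for the 9 across but in {1,2,6,7} for the 11 down — contradiction. So R1C1 = 2.
R1C2 = 9 − 2 = 7 completes the 9 across.
R3C1 = 7 − 3 = 4 completes the 7 down.
R3C2 = 5 − 4 = 1 completes the 5 across.

4, 1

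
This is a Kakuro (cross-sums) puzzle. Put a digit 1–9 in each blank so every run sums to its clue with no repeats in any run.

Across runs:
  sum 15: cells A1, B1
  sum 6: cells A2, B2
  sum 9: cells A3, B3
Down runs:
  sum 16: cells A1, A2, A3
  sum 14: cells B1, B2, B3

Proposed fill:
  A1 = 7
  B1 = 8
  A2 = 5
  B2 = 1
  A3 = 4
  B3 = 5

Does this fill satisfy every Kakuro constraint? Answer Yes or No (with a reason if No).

Yes

Across: 7+8=15; 5+1=6; 4+5=9. Down: 7+5+4=16; 8+1+5=14. No digit repeats within any run.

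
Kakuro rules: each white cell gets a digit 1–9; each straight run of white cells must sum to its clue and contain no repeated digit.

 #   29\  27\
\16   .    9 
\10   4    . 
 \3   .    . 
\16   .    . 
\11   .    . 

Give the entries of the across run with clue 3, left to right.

16 in 2 cells must be {7,9}; 3 in 2 cells must be {1,2}.
R1C1 = 16 − 9 = 7 completes the 16 across.
R2C2 = 10 − 4 = 6 completes the 10 across.
Given what's placed, R3C1 must be 1 to fit the 3 across and 29 down.
R3C2 = 3 − 1 = 2 completes the 3 across.

1 2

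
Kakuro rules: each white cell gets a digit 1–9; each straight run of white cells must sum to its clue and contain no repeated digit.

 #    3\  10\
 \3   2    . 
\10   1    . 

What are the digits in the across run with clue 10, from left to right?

1, 9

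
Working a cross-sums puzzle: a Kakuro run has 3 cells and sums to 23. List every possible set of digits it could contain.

3 distinct digits from 1–9 sum between 6 and 24.
Only one set works: {6,8,9}.

{6,8,9}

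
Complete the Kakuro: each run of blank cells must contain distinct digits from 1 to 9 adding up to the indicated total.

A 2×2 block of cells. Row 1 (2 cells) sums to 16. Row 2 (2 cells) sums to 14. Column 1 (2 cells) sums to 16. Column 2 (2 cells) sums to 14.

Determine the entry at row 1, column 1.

16 in 2 cells must be {7,9}.
The 16 across and the 14 down share only 9, so (1,2) = 9.
The 14 across and the 16 down share only 9, so (2,1) = 9.
(2,2) = 14 − 9 = 5 completes the 14 across.
(1,1) = 16 − 9 = 7 completes the 16 across.

7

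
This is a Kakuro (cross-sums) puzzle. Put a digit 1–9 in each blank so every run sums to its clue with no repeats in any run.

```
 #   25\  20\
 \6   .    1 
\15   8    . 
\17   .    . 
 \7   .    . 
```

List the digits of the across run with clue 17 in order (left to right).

9 8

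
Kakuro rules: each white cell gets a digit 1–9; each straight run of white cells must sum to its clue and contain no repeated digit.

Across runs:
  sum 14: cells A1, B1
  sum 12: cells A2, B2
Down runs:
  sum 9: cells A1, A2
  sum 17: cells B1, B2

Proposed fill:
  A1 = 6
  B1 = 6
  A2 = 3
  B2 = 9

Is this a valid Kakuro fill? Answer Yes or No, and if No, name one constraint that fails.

No — the across run A1–B1 sums to 12, not 14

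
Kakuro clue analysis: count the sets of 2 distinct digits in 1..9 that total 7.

2 distinct digits from 1–9 sum between 3 and 17.
Enumerating: {1,6}, {2,5}, {3,4}.

3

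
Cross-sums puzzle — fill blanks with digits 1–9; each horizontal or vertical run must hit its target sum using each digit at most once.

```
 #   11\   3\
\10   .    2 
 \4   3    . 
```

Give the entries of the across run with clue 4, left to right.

3 1

4 in 2 cells must be {1,3}; 3 in 2 cells must be {1,2}.
R1C1 = 10 − 2 = 8 completes the 10 across.
R2C2 = 4 − 3 = 1 completes the 4 across.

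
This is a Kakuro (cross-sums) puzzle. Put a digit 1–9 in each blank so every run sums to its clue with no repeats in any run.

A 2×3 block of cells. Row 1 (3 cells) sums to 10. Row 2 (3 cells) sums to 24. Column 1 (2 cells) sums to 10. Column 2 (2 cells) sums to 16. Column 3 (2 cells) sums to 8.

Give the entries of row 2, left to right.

8 9 7

24 in 3 cells must be {7,8,9}; 16 in 2 cells must be {7,9}.
The 10 across and the 16 down share only 7, so (1,2) = 7.
(2,2) = 16 − 7 = 9 completes the 16 down.
Given what's placed, (2,3) must be 7 to fit the 24 across and 8 down.
(1,3) = 8 − 7 = 1 completes the 8 down.
(2,1) = 24 − 16 = 8 completes the 24 across.
(1,1) = 10 − 8 = 2 completes the 10 across.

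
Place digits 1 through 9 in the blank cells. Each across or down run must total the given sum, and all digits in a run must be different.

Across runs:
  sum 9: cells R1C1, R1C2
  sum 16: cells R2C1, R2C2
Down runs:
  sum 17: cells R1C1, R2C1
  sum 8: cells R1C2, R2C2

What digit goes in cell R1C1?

8

16 in 2 cells must be {7,9}; 17 in 2 cells must be {8,9}.
The 9 across and the 17 down share only 8, so R1C1 = 8.
R1C2 = 9 − 8 = 1 completes the 9 across.
R2C1 = 17 − 8 = 9 completes the 17 down.
R2C2 = 16 − 9 = 7 completes the 16 across.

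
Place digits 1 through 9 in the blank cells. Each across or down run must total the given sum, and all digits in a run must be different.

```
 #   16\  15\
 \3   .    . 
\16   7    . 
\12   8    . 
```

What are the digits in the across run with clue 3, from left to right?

1 2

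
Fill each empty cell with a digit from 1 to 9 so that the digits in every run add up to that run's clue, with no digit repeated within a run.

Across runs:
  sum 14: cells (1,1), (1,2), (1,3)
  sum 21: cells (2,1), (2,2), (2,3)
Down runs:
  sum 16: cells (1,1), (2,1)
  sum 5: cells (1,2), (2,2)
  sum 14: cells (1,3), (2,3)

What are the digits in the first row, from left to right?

16 in 2 cells must be {7,9}.
The 21 across and the 5 down share only 4, so (2,2) = 4.
(1,2) = 5 − 4 = 1 completes the 5 down.
Given what's placed, (2,1) must be 9 to fit the 21 across and 16 down.
(2,3) = 21 − 13 = 8 completes the 21 across.
(1,1) = 16 − 9 = 7 completes the 16 down.
(1,3) = 14 − 8 = 6 completes the 14 across.

7 1 6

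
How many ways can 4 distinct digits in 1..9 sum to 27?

3

4 distinct digits from 1–9 sum between 10 and 30.
Enumerating: {3,7,8,9}, {4,6,8,9}, {5,6,7,9}.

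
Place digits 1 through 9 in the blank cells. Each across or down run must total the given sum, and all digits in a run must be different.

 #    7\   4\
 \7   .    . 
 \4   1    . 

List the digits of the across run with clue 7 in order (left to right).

4 in 2 cells must be {1,3}.
R1C1 = 7 − 1 = 6 completes the 7 down.
R1C2 = 7 − 6 = 1 completes the 7 across.
R2C2 = 4 − 1 = 3 completes the 4 across.

6 1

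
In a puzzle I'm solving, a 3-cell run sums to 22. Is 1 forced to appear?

No

Counterexample: {5,8,9} sums to 22 without using 1.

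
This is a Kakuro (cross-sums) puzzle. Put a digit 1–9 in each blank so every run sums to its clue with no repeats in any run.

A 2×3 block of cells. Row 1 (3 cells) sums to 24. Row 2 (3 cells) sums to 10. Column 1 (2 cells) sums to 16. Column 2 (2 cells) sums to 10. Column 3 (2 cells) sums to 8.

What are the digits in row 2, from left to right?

7 2 1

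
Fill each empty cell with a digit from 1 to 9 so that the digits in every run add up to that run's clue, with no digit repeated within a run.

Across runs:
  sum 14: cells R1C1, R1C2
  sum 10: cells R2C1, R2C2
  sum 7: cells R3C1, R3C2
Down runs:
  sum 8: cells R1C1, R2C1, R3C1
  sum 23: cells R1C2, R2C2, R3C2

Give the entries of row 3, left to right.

23 in 3 cells must be {6,8,9}.
The 14 across and the 8 down share only 5, so R1C1 = 5.
R1C2 = 14 − 5 = 9 completes the 14 across.
Given what's placed, R3C2 must be 6 to fit the 7 across and 23 down.
R2C2 = 23 − 15 = 8 completes the 23 down.
R3C1 = 7 − 6 = 1 completes the 7 across.
R2C1 = 10 − 8 = 2 completes the 10 across.

1, 6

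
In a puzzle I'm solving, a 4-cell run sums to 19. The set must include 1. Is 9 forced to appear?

No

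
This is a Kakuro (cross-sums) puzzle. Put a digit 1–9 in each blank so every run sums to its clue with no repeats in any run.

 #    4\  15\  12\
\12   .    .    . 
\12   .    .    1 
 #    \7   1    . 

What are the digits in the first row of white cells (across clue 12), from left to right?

4 in 2 cells must be {1,3}.
R2C1 = 3: the only remaining digit allowed by both the 12 across and the 4 down.
R2C2 = 12 − 4 = 8 completes the 12 across.
R3C3 = 7 − 1 = 6 completes the 7 across.
R1C1 = 4 − 3 = 1 completes the 4 down.
R1C2 = 15 − 9 = 6 completes the 15 down.
R1C3 = 12 − 7 = 5 completes the 12 across.

1, 6, 5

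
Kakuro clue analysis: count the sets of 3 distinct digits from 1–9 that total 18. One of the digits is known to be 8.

3

3 distinct digits from 1–9 sum between 6 and 24.
Keeping only sets containing 8.
Enumerating: {1,8,9}, {3,7,8}, {4,6,8}.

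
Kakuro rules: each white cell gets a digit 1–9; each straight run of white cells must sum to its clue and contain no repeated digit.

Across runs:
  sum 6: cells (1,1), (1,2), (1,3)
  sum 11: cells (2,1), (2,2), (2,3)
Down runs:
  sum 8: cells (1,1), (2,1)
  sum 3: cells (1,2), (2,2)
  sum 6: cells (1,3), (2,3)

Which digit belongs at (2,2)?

2

6 in 3 cells must be {1,2,3}; 3 in 2 cells must be {1,2}.
Nothing is forced directly, so branch on (1,2), whose candidates are 1 or 2. If (1,2) = 2: that forces (1,3) = 1, (2,2) = 1, after which (2,3) would have to be in {2,3,4,6,7,8} for the 11 across but in {5} for the 6 down — contradiction. So (1,2) = 1.
Given what's placed, (1,3) must be 2 to fit the 6 across and 6 down.
(2,2) = 3 − 1 = 2 completes the 3 down.
(2,3) = 6 − 2 = 4 completes the 6 down.
(1,1) = 6 − 3 = 3 completes the 6 across.
(2,1) = 11 − 6 = 5 completes the 11 across.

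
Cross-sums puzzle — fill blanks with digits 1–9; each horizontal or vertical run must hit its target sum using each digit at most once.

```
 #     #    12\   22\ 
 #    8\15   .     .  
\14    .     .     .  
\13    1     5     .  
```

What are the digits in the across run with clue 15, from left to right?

6 9

R1C2 = 6: the only remaining digit allowed by both the 15 across and the 12 down.
R1C3 = 15 − 6 = 9 completes the 15 across.
R2C1 = 8 − 1 = 7 completes the 8 down.
R2C2 = 12 − 11 = 1 completes the 12 down.
R2C3 = 14 − 8 = 6 completes the 14 across.
R3C3 = 13 − 6 = 7 completes the 13 across.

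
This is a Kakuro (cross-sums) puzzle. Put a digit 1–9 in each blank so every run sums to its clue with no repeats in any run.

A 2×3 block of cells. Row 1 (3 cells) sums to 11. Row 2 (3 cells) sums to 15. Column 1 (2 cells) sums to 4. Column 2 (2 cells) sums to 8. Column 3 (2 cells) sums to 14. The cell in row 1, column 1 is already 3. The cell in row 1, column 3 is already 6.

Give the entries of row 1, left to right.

3 2 6

4 in 2 cells must be {1,3}.
(1,2) = 11 − 9 = 2 completes the 11 across.
(2,1) = 4 − 3 = 1 completes the 4 down.
(2,2) = 8 − 2 = 6 completes the 8 down.
(2,3) = 15 − 7 = 8 completes the 15 across.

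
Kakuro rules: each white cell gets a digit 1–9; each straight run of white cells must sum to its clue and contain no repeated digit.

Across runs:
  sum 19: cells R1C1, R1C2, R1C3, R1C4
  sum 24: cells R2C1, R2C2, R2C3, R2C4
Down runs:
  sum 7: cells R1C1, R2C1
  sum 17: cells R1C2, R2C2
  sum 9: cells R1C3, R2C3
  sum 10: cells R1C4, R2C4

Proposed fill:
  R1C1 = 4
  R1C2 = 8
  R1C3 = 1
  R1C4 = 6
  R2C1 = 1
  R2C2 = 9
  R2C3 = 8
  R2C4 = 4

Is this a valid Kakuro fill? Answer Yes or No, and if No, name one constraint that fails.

No — the across run R2C1–R2C4 sums to 22, not 24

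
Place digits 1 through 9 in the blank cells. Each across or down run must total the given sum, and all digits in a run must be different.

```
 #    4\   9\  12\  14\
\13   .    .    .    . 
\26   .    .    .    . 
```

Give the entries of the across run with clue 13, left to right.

1, 3, 4, 5

4 in 2 cells must be {1,3}.
Only 3 fits R2C1 under both its across sum 26 and down sum 4.
R1C1 = 4 − 3 = 1 completes the 4 down.
Nothing is forced directly, so branch on R2C2, whose candidates are 6 or 8. If R2C2 = 8: then R1C2 would have to be in {2,3,4,5,6,7} for the 13 across but in {1} for the 9 down — contradiction. So R2C2 = 6.
R1C2 = 9 − 6 = 3 completes the 9 down.
R1C4 = 5: the only remaining digit allowed by both the 13 across and the 14 down.
R2C4 = 14 − 5 = 9 completes the 14 down.
R1C3 = 13 − 9 = 4 completes the 13 across.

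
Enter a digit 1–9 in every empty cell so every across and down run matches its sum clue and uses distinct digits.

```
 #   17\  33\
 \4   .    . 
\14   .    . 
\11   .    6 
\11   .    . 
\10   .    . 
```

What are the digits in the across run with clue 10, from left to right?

3 7

4 in 2 cells must be {1,3}.
Given what's placed, R1C2 must be 3 to fit the 4 across and 33 down.
R3C1 = 11 − 6 = 5 completes the 11 across.
R1C1 = 4 − 3 = 1 completes the 4 across.
R2C1 = 6: the only remaining digit allowed by both the 14 across and the 17 down.
R2C2 = 14 − 6 = 8 completes the 14 across.
No cell is forced outright now. R4C1 can only be 2 or 3 (the digits allowed by both its 11 across and its 17 down). If R4C1 = 3: then R4C2 would have to be in {8} for the 11 across but in {7,9} for the 33 down — contradiction. So R4C1 = 2.
R4C2 = 11 − 2 = 9 completes the 11 across.
R5C1 = 17 − 14 = 3 completes the 17 down.
R5C2 = 10 − 3 = 7 completes the 10 across.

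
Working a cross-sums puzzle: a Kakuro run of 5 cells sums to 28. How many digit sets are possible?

9

5 distinct digits from 1–9 sum between 15 and 35.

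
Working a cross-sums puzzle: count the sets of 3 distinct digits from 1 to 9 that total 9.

3 distinct digits from 1–9 sum between 6 and 24.
Enumerating: {1,2,6}, {1,3,5}, {2,3,4}.

3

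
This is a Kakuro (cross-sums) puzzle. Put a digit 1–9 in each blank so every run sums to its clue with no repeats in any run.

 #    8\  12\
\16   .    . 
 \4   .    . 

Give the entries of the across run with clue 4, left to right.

1 3

16 in 2 cells must be {7,9}; 4 in 2 cells must be {1,3}.
The 16 across and the 8 down share only 7, so R1C1 = 7.
R1C2 = 16 − 7 = 9 completes the 16 across.
R2C1 = 8 − 7 = 1 completes the 8 down.
R2C2 = 4 − 1 = 3 completes the 4 across.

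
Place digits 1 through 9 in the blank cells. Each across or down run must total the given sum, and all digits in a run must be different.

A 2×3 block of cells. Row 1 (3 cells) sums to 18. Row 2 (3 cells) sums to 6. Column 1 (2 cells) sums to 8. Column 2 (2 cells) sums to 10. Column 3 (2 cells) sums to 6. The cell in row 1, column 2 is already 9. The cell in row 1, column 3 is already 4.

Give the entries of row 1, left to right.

5 9 4

6 in 3 cells must be {1,2,3}.
(1,1) = 18 − 13 = 5 completes the 18 across.
(2,1) = 8 − 5 = 3 completes the 8 down.
(2,2) = 10 − 9 = 1 completes the 10 down.
(2,3) = 6 − 4 = 2 completes the 6 across.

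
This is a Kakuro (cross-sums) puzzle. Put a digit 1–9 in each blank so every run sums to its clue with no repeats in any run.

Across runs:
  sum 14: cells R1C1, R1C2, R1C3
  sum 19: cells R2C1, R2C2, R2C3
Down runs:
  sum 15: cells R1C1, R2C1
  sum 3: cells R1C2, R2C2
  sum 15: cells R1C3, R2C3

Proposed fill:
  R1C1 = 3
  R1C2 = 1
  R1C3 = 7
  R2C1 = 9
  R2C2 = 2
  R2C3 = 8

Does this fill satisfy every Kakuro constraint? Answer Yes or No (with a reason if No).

No — the down run R1C1–R2C1 sums to 12, not 15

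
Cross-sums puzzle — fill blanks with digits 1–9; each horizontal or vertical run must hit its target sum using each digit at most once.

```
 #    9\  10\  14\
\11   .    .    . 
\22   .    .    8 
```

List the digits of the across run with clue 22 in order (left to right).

R1C3 = 14 − 8 = 6 completes the 14 down.
R2C1 = 5: the only remaining digit allowed by both the 22 across and the 9 down.
R2C2 = 22 − 13 = 9 completes the 22 across.
R1C1 = 9 − 5 = 4 completes the 9 down.
R1C2 = 11 − 10 = 1 completes the 11 across.

5 9 8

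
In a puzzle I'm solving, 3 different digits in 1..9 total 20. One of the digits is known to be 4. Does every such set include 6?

No

The only way to make 20 from 3 distinct digits under that restriction is {4,7,9}, which does not contain 6.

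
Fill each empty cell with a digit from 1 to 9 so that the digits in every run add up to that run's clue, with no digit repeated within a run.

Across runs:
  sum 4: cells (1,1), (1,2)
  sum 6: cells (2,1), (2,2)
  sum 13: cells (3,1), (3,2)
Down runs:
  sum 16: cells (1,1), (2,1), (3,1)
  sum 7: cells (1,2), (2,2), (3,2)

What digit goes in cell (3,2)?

4

4 in 2 cells must be {1,3}; 7 in 3 cells must be {1,2,4}.
The 4 across and the 7 down share only 1, so (1,2) = 1.
Given what's placed, (3,2) must be 4 to fit the 13 across and 7 down.
(1,1) = 4 − 1 = 3 completes the 4 across.
(2,2) = 7 − 5 = 2 completes the 7 down.
(3,1) = 13 − 4 = 9 completes the 13 across.
(2,1) = 6 − 2 = 4 completes the 6 across.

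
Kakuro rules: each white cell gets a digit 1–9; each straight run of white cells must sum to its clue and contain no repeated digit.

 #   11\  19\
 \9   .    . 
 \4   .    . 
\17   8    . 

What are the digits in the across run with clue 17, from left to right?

4 in 2 cells must be {1,3}; 17 in 2 cells must be {8,9}.
Given what's placed, R2C1 must be 1 to fit the 4 across and 11 down.
R2C2 = 4 − 1 = 3 completes the 4 across.
R3C2 = 17 − 8 = 9 completes the 17 across.
R1C1 = 11 − 9 = 2 completes the 11 down.
R1C2 = 9 − 2 = 7 completes the 9 across.

8 9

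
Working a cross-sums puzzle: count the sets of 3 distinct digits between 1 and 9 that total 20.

4

3 distinct digits from 1–9 sum between 6 and 24.
Enumerating: {3,8,9}, {4,7,9}, {5,6,9}, {5,7,8}.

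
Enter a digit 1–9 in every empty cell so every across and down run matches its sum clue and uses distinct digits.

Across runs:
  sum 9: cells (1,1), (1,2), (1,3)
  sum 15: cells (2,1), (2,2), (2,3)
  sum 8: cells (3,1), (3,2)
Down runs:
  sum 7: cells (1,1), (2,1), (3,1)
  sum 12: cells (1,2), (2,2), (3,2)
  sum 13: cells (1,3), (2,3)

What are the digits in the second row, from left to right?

4 2 9

7 in 3 cells must be {1,2,4}.
Nothing is forced directly, so branch on (2,1), whose candidates are 1 or 2 or 4. If (2,1) = 1: that forces (3,1) = 2, (3,2) = 6, (1,1) = 4, (1,2) = 2, after which (1,3) would have to be in {3} for the 9 across but in {4,5,6,7,8,9} for the 13 down — contradiction. If (2,1) = 2: that forces (3,1) = 1, (3,2) = 7, (1,1) = 4, after which (1,3) would have to be in {2,3} for the 9 across but in {4,5,6,7,8,9} for the 13 down — contradiction. So (2,1) = 4.
Nothing is forced directly, so branch on (1,3), whose candidates are 4 or 5 or 6. If (1,3) = 5: that forces (1,1) = 1, (1,2) = 3, (2,3) = 8, (3,1) = 2, after which (3,2) would have to be in {6} for the 8 across but in {1,2,4,5,7,8} for the 12 down — contradiction. If (1,3) = 6: then (2,3) would have to be in {2,3,5,6,8,9} for the 15 across but in {7} for the 13 down — contradiction. So (1,3) = 4.
(1,1) = 2: the only remaining digit allowed by both the 9 across and the 7 down.
(1,2) = 9 − 6 = 3 completes the 9 across.
(2,3) = 13 − 4 = 9 completes the 13 down.
(3,1) = 7 − 6 = 1 completes the 7 down.
(3,2) = 8 − 1 = 7 completes the 8 across.
(2,2) = 15 − 13 = 2 completes the 15 across.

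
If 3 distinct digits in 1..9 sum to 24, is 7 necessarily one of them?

Yes

The only way to make 24 from 3 distinct digits is {7,8,9}, which contains 7.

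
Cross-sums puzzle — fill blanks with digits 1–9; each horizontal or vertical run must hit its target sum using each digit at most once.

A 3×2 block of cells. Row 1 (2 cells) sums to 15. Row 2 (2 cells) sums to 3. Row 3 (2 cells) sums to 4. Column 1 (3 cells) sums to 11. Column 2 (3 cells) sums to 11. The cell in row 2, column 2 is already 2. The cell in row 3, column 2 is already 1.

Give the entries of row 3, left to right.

3, 1

3 in 2 cells must be {1,2}; 4 in 2 cells must be {1,3}.
(1,2) = 11 − 3 = 8 completes the 11 down.
(2,1) = 3 − 2 = 1 completes the 3 across.
(3,1) = 4 − 1 = 3 completes the 4 across.
(1,1) = 15 − 8 = 7 completes the 15 across.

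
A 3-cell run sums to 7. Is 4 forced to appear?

Yes

The only way to make 7 from 3 distinct digits is {1,2,4}, which contains 4.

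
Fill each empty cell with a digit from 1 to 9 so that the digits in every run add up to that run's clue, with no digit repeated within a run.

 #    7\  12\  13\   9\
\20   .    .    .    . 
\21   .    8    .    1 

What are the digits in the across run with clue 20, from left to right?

R1C2 = 12 − 8 = 4 completes the 12 down.
R1C4 = 9 − 1 = 8 completes the 9 down.
Nothing is forced directly, so branch on R2C1, whose candidates are 3 or 5. If R2C1 = 3: then R1C1 would have to be in {1,2,3,5,6,7} for the 20 across but in {4} for the 7 down — contradiction. So R2C1 = 5.
R1C1 = 7 − 5 = 2 completes the 7 down.
R1C3 = 20 − 14 = 6 completes the 20 across.
R2C3 = 21 − 14 = 7 completes the 21 across.

2 4 6 8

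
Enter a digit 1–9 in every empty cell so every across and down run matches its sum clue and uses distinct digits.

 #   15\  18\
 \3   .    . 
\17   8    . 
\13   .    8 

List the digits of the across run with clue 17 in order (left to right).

3 in 2 cells must be {1,2}; 17 in 2 cells must be {8,9}.
Given what's placed, R1C2 must be 1 to fit the 3 across and 18 down.
R2C2 = 17 − 8 = 9 completes the 17 across.
R3C1 = 13 − 8 = 5 completes the 13 across.
R1C1 = 3 − 1 = 2 completes the 3 across.

8 9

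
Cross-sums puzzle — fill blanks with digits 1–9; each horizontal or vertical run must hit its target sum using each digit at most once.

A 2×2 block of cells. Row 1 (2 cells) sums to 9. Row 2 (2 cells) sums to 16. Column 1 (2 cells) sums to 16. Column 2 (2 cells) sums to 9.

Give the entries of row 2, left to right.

9 7

16 in 2 cells must be {7,9}.
The 9 across and the 16 down share only 7, so (1,1) = 7.
(1,2) = 9 − 7 = 2 completes the 9 across.
(2,1) = 16 − 7 = 9 completes the 16 down.
(2,2) = 16 − 9 = 7 completes the 16 across.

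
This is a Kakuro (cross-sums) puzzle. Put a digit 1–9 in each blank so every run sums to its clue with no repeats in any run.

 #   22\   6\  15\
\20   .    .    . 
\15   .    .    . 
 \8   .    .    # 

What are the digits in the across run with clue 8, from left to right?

7 1

6 in 3 cells must be {1,2,3}.
Only 3 fits R1C2 under both its across sum 20 and down sum 6.
Nothing is forced directly, so branch on R1C1, whose candidates are 8 or 9. If R1C1 = 8: that forces R1C3 = 9, R2C3 = 6, R3C1 = 5, after which R3C2 would have to be in {3} for the 8 across but in {1,2} for the 6 down — contradiction. So R1C1 = 9.
R1C3 = 20 − 12 = 8 completes the 20 across.
R2C3 = 15 − 8 = 7 completes the 15 down.
R2C2 = 2: the only remaining digit allowed by both the 15 across and the 6 down.
R3C2 = 6 − 5 = 1 completes the 6 down.
R2C1 = 15 − 9 = 6 completes the 15 across.
R3C1 = 8 − 1 = 7 completes the 8 across.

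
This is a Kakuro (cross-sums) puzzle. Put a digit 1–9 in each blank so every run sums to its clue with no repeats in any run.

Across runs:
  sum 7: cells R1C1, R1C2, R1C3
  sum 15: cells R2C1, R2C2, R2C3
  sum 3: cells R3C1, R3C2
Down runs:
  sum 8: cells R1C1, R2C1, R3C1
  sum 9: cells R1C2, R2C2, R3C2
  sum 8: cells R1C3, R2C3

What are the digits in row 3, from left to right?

7 in 3 cells must be {1,2,4}; 3 in 2 cells must be {1,2}.
Nothing is forced directly, so branch on R3C1, whose candidates are 1 or 2. If R3C1 = 2: that forces R1C1 = 1, R1C3 = 2, R2C1 = 5, R2C3 = 6, R3C2 = 1, after which R1C2 would have to be in {4} for the 7 across but in {2,3,5,6} for the 9 down — contradiction. So R3C1 = 1.
R3C2 = 3 − 1 = 2 completes the 3 across.

1 2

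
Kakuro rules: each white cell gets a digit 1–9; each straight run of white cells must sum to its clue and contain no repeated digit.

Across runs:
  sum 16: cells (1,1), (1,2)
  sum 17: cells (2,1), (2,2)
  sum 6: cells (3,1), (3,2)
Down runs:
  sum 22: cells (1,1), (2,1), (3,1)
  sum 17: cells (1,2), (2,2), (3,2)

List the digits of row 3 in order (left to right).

16 in 2 cells must be {7,9}; 17 in 2 cells must be {8,9}.
The 6 across and the 22 down share only 5, so (3,1) = 5.
(3,2) = 6 − 5 = 1 completes the 6 across.
Given what's placed, (1,1) must be 9 to fit the 16 across and 22 down.
(1,2) = 16 − 9 = 7 completes the 16 across.
(2,1) = 22 − 14 = 8 completes the 22 down.
(2,2) = 17 − 8 = 9 completes the 17 across.

5 1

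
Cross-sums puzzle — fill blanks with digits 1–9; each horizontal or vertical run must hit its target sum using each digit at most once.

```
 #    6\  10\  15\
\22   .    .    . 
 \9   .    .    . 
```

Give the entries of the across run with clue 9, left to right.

1 2 6

The 22 across and the 6 down share only 5, so R1C1 = 5.
R2C1 = 6 − 5 = 1 completes the 6 down.
Given what's placed, R2C3 must be 6 to fit the 9 across and 15 down.
R1C3 = 15 − 6 = 9 completes the 15 down.
R2C2 = 9 − 7 = 2 completes the 9 across.
R1C2 = 22 − 14 = 8 completes the 22 across.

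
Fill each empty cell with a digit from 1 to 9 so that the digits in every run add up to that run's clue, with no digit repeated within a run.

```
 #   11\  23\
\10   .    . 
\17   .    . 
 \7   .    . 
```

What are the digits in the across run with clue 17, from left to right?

17 in 2 cells must be {8,9}; 23 in 3 cells must be {6,8,9}.
The 17 across and the 11 down share only 8, so R2C1 = 8.
R2C2 = 17 − 8 = 9 completes the 17 across.
Given what's placed, R3C2 must be 6 to fit the 7 across and 23 down.
R1C2 = 23 − 15 = 8 completes the 23 down.
R3C1 = 7 − 6 = 1 completes the 7 across.
R1C1 = 10 − 8 = 2 completes the 10 across.

8, 9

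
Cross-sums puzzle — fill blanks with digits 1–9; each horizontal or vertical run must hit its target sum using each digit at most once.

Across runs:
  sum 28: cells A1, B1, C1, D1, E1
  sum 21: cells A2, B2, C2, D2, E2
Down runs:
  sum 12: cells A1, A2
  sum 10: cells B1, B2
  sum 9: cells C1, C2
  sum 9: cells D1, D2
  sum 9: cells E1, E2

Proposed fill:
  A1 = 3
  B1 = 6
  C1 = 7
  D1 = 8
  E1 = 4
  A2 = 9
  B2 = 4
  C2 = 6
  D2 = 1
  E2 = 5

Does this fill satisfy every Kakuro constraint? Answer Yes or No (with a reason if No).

No — the across run A2–E2 sums to 25, not 21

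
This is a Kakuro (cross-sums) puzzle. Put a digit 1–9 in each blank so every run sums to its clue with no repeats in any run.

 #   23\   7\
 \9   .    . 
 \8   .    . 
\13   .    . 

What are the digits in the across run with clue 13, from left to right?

23 in 3 cells must be {6,8,9}; 7 in 3 cells must be {1,2,4}.
The 8 across and the 23 down share only 6, so R2C1 = 6.
R2C2 = 8 − 6 = 2 completes the 8 across.
Given what's placed, R3C2 must be 4 to fit the 13 across and 7 down.
R1C1 = 8: the only remaining digit allowed by both the 9 across and the 23 down.
R1C2 = 9 − 8 = 1 completes the 9 across.
R3C1 = 13 − 4 = 9 completes the 13 across.

9 4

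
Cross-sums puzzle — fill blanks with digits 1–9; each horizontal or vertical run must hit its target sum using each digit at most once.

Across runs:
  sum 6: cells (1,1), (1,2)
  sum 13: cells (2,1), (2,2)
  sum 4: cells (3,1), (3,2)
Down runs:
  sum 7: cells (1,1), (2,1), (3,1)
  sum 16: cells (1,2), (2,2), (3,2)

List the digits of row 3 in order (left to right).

4 in 2 cells must be {1,3}; 7 in 3 cells must be {1,2,4}.
The 13 across and the 7 down share only 4, so (2,1) = 4.
(2,2) = 13 − 4 = 9 completes the 13 across.
Given what's placed, (3,1) must be 1 to fit the 4 across and 7 down.
(3,2) = 4 − 1 = 3 completes the 4 across.
(1,1) = 7 − 5 = 2 completes the 7 down.
(1,2) = 6 − 2 = 4 completes the 6 across.

1 3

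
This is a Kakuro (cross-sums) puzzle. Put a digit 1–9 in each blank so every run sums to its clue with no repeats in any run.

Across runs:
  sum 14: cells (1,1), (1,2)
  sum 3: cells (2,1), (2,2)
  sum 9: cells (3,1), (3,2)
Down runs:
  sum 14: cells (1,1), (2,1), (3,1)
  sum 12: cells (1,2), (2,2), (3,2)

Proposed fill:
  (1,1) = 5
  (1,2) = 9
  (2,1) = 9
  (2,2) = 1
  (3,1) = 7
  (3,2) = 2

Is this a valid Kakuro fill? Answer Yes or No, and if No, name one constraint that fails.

No — the down run (1,1)–(3,1) sums to 21, not 14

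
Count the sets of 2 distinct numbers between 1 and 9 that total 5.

2 distinct digits from 1–9 sum between 3 and 17.
Enumerating: {1,4}, {2,3}.

2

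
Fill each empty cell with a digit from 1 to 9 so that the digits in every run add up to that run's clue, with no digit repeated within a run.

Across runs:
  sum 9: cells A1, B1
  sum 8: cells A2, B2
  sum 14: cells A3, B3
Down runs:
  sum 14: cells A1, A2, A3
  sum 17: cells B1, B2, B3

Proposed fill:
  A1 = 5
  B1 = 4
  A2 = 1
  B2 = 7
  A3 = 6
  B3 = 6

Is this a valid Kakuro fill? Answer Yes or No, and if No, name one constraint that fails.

No — the across run A3–B3 sums to 12, not 14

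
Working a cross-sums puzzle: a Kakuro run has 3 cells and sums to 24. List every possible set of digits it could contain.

{7,8,9}

3 distinct digits from 1–9 sum between 6 and 24.
Only one set works: {7,8,9}.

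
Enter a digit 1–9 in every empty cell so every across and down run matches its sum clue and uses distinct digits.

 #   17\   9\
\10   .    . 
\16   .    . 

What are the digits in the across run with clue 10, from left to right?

16 in 2 cells must be {7,9}; 17 in 2 cells must be {8,9}.
The 16 across and the 17 down share only 9, so R2C1 = 9.
R2C2 = 16 − 9 = 7 completes the 16 across.
R1C1 = 17 − 9 = 8 completes the 17 down.
R1C2 = 10 − 8 = 2 completes the 10 across.

8 2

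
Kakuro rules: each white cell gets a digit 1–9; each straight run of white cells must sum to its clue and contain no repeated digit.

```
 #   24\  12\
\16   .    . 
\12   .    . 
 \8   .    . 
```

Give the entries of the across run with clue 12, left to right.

16 in 2 cells must be {7,9}; 24 in 3 cells must be {7,8,9}.
The 8 across and the 24 down share only 7, so R3C1 = 7.
R3C2 = 8 − 7 = 1 completes the 8 across.
Given what's placed, R1C1 must be 9 to fit the 16 across and 24 down.
R1C2 = 16 − 9 = 7 completes the 16 across.
R2C1 = 24 − 16 = 8 completes the 24 down.
R2C2 = 12 − 8 = 4 completes the 12 across.

8 4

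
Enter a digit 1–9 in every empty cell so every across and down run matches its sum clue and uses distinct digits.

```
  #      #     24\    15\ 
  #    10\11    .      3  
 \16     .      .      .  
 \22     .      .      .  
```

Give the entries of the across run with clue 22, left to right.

24 in 3 cells must be {7,8,9}.
R1C2 = 11 − 3 = 8 completes the 11 across.
No cell is forced outright now. R2C2 can only be 7 or 9 (the digits allowed by both its 16 across and its 24 down). If R2C2 = 9: that forces R3C2 = 7, after which R3C3 would have to be in {6,9} for the 22 across but in {4,5,7,8} for the 15 down — contradiction. So R2C2 = 7.
R3C2 = 24 − 15 = 9 completes the 24 down.
Nothing is forced directly, so branch on R2C3, whose candidates are 4 or 5 or 8. If R2C3 = 4: then R2C1 would have to be in {5} for the 16 across but in {1,2,3,4,6,7,8,9} for the 10 down — contradiction. If R2C3 = 8: that forces R2C1 = 1, after which R3C1 would have to be in {5,6,7,8} for the 22 across but in {9} for the 10 down — contradiction. So R2C3 = 5.
R2C1 = 16 − 12 = 4 completes the 16 across.
R3C1 = 10 − 4 = 6 completes the 10 down.
R3C3 = 22 − 15 = 7 completes the 22 across.

6, 9, 7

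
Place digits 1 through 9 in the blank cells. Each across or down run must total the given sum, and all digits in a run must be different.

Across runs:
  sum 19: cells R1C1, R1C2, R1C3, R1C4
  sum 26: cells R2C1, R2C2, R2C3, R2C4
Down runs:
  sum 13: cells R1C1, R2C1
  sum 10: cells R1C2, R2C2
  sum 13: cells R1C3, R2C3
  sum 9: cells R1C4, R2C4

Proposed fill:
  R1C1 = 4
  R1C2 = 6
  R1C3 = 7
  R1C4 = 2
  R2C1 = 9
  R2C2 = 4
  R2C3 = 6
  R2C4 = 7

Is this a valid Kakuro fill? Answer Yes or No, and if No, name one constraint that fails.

Yes

Across: 4+6+7+2=19; 9+4+6+7=26. Down: 4+9=13; 6+4=10; 7+6=13; 2+7=9. No digit repeats within any run.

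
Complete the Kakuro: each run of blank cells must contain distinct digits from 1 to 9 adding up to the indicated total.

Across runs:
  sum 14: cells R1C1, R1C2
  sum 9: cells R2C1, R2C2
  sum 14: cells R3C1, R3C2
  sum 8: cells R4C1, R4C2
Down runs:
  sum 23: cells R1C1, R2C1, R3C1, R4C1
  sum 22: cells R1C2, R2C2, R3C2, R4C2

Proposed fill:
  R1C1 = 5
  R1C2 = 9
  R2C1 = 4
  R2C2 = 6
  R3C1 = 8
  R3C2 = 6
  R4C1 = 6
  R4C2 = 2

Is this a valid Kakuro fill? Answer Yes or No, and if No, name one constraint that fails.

No — the down run R1C2–R4C2 sums to 23, not 22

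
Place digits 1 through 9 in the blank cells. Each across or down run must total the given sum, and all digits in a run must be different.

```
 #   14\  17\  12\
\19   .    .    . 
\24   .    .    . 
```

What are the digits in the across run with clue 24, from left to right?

24 in 3 cells must be {7,8,9}; 17 in 2 cells must be {8,9}.
Nothing is forced directly, so branch on R2C1, whose candidates are 8 or 9. If R2C1 = 9: that forces R1C1 = 5, R1C2 = 8, after which R1C3 would have to be in {6} for the 19 across but in {3,4,5,7,8,9} for the 12 down — contradiction. So R2C1 = 8.
R1C1 = 14 − 8 = 6 completes the 14 down.
Given what's placed, R2C2 must be 9 to fit the 24 across and 17 down.
R2C3 = 24 − 17 = 7 completes the 24 across.
R1C2 = 17 − 9 = 8 completes the 17 down.
R1C3 = 19 − 14 = 5 completes the 19 across.

8 9 7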